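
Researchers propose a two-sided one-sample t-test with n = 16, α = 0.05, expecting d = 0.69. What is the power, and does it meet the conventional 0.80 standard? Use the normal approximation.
Power ≈ 0.79; the study is underpowered (power < 0.80)

Power calculation (one-sample t-test, normal approximation):
z_β = d · √n - z_{α/2}
z_β = 0.69 · √16 - 1.960
z_β = 0.69 · 4.000 - 1.960
z_β = 0.800

Power = Φ(z_β) = Φ(0.800) ≈ 0.788

Effect size d = 0.69 is medium by Cohen's convention (0.2/0.5/0.8).

Threshold: power ≥ 0.80 is conventionally adequate.
Power ≈ 0.79 → the study is underpowered (power < 0.80).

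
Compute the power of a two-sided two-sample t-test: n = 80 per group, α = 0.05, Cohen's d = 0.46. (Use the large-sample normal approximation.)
Power ≈ 0.83

Power calculation (two-sample t-test, normal approximation):
z_β = d · √(n/2) - z_{α/2}
z_β = 0.46 · √(80/2) - 1.960
z_β = 0.46 · 6.325 - 1.960
z_β = 0.949

Power = Φ(z_β) = Φ(0.949) ≈ 0.829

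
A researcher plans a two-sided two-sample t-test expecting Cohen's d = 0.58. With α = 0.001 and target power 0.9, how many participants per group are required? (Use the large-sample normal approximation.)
n = 125 per group

Sample size formula (two-sample t-test, normal approximation):
n = 2 · ((z_{α/2} + z_β) / d)²

z_{α/2} = 3.291 (for α = 0.001, two-sided)
z_β = 1.282 (for power = 0.9)
d = 0.58

n = 2 · ((3.291 + 1.282) / 0.58)²
n = 2 · (7.884)²
n ≈ 124.31
Round up to the next whole number: n = 125 per group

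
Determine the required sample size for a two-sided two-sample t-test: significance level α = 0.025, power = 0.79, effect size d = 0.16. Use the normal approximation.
n = 726 per group

Sample size formula (two-sample t-test, normal approximation):
n = 2 · ((z_{α/2} + z_β) / d)²

z_{α/2} = 2.241 (for α = 0.025, two-sided)
z_β = 0.806 (for power = 0.79)
d = 0.16

n = 2 · ((2.241 + 0.806) / 0.16)²
n = 2 · (19.044)²
n ≈ 725.35
Round up to the next whole number: n = 726 per group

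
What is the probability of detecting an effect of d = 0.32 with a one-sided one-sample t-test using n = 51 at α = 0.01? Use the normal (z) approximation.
Power ≈ 0.48

Power calculation (one-sample t-test, normal approximation):
z_β = d · √n - z_α
z_β = 0.32 · √51 - 2.326
z_β = 0.32 · 7.141 - 2.326
z_β = -0.041

Power = Φ(z_β) = Φ(-0.041) ≈ 0.484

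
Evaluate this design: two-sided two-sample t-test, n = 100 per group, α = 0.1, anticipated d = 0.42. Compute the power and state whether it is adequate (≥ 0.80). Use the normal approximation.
Power ≈ 0.91; the study is adequately powered (power ≥ 0.80)

Power calculation (two-sample t-test, normal approximation):
z_β = d · √(n/2) - z_{α/2}
z_β = 0.42 · √(100/2) - 1.645
z_β = 0.42 · 7.071 - 1.645
z_β = 1.325

Power = Φ(z_β) = Φ(1.325) ≈ 0.907

Effect size d = 0.42 is small by Cohen's convention (0.2/0.5/0.8).

Threshold: power ≥ 0.80 is conventionally adequate.
Power ≈ 0.91 → the study is adequately powered (power ≥ 0.80).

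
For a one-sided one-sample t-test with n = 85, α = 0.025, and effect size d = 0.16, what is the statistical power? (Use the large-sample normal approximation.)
Power ≈ 0.31

Power calculation (one-sample t-test, normal approximation):
z_β = d · √n - z_α
z_β = 0.16 · √85 - 1.960
z_β = 0.16 · 9.220 - 1.960
z_β = -0.485

Power = Φ(z_β) = Φ(-0.485) ≈ 0.314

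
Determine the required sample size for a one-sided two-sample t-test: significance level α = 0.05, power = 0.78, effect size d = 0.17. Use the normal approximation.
n = 405 per group

Sample size formula (two-sample t-test, normal approximation):
n = 2 · ((z_α + z_β) / d)²

z_α = 1.645 (for α = 0.05, one-sided)
z_β = 0.772 (for power = 0.78)
d = 0.17

n = 2 · ((1.645 + 0.772) / 0.17)²
n = 2 · (14.218)²
n ≈ 404.30
Round up to the next whole number: n = 405 per group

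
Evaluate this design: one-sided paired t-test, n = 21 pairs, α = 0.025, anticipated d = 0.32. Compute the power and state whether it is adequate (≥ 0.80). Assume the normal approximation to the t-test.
Power ≈ 0.31; the study is underpowered (power < 0.80)

Power calculation (paired t-test, normal approximation):
z_β = d · √n - z_α
z_β = 0.32 · √21 - 1.960
z_β = 0.32 · 4.583 - 1.960
z_β = -0.494

Power = Φ(z_β) = Φ(-0.494) ≈ 0.311

Effect size d = 0.32 is small by Cohen's convention (0.2/0.5/0.8).

Threshold: power ≥ 0.80 is conventionally adequate.
Power ≈ 0.31 → the study is underpowered (power < 0.80).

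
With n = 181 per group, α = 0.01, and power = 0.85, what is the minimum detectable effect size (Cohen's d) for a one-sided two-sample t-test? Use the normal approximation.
d ≈ 0.35

Minimum detectable effect (two-sample t-test, normal approximation):
d = (z_α + z_β) / √(n/2)
d = (2.326 + 1.036) / √(181/2)
d = 3.363 / 9.513
d ≈ 0.35

By Cohen's convention (0.2 small / 0.5 medium / 0.8 large): small effect.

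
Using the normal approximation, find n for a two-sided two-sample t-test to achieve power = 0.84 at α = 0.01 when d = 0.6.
n = 71 per group

Sample size formula (two-sample t-test, normal approximation):
n = 2 · ((z_{α/2} + z_β) / d)²

z_{α/2} = 2.576 (for α = 0.01, two-sided)
z_β = 0.994 (for power = 0.84)
d = 0.6

n = 2 · ((2.576 + 0.994) / 0.6)²
n = 2 · (5.950)²
n ≈ 70.81
Round up to the next whole number: n = 71 per group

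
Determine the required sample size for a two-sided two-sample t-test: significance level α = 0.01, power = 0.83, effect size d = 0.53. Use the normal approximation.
n = 89 per group

Sample size formula (two-sample t-test, normal approximation):
n = 2 · ((z_{α/2} + z_β) / d)²

z_{α/2} = 2.576 (for α = 0.01, two-sided)
z_β = 0.954 (for power = 0.83)
d = 0.53

n = 2 · ((2.576 + 0.954) / 0.53)²
n = 2 · (6.660)²
n ≈ 88.71
Round up to the next whole number: n = 89 per group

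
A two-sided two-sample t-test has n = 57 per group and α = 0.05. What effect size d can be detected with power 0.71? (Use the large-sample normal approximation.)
d ≈ 0.47

Minimum detectable effect (two-sample t-test, normal approximation):
d = (z_{α/2} + z_β) / √(n/2)
d = (1.960 + 0.553) / √(57/2)
d = 2.513 / 5.339
d ≈ 0.47

By Cohen's convention (0.2 small / 0.5 medium / 0.8 large): small effect.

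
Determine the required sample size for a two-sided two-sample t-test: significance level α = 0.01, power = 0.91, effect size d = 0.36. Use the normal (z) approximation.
n = 237 per group

Sample size formula (two-sample t-test, normal approximation):
n = 2 · ((z_{α/2} + z_β) / d)²

z_{α/2} = 2.576 (for α = 0.01, two-sided)
z_β = 1.341 (for power = 0.91)
d = 0.36

n = 2 · ((2.576 + 1.341) / 0.36)²
n = 2 · (10.881)²
n ≈ 236.79
Round up to the next whole number: n = 237 per group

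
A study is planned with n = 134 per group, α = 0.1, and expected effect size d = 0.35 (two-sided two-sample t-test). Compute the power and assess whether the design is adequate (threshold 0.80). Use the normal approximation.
Power ≈ 0.89; the study is adequately powered (power ≥ 0.80)

Power calculation (two-sample t-test, normal approximation):
z_β = d · √(n/2) - z_{α/2}
z_β = 0.35 · √(134/2) - 1.645
z_β = 0.35 · 8.185 - 1.645
z_β = 1.220

Power = Φ(z_β) = Φ(1.220) ≈ 0.889

Effect size d = 0.35 is small by Cohen's convention (0.2/0.5/0.8).

Threshold: power ≥ 0.80 is conventionally adequate.
Power ≈ 0.89 → the study is adequately powered (power ≥ 0.80).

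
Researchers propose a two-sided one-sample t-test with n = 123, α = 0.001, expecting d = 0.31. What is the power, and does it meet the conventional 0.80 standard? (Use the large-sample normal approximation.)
Power ≈ 0.56; the study is underpowered (power < 0.80)

Power calculation (one-sample t-test, normal approximation):
z_β = d · √n - z_{α/2}
z_β = 0.31 · √123 - 3.291
z_β = 0.31 · 11.091 - 3.291
z_β = 0.148

Power = Φ(z_β) = Φ(0.148) ≈ 0.559

Effect size d = 0.31 is small by Cohen's convention (0.2/0.5/0.8).

Threshold: power ≥ 0.80 is conventionally adequate.
Power ≈ 0.56 → the study is underpowered (power < 0.80).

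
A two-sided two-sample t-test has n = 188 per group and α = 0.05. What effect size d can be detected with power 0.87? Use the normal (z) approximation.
d ≈ 0.32

Minimum detectable effect (two-sample t-test, normal approximation):
d = (z_{α/2} + z_β) / √(n/2)
d = (1.960 + 1.126) / √(188/2)
d = 3.086 / 9.695
d ≈ 0.32

By Cohen's convention (0.2 small / 0.5 medium / 0.8 large): small effect.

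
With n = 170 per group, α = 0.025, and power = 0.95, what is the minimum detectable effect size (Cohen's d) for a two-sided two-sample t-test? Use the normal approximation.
d ≈ 0.42

Minimum detectable effect (two-sample t-test, normal approximation):
d = (z_{α/2} + z_β) / √(n/2)
d = (2.241 + 1.645) / √(170/2)
d = 3.886 / 9.220
d ≈ 0.42

By Cohen's convention (0.2 small / 0.5 medium / 0.8 large): small effect.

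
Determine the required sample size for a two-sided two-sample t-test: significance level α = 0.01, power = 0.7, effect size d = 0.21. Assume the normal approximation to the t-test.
n = 436 per group

Sample size formula (two-sample t-test, normal approximation):
n = 2 · ((z_{α/2} + z_β) / d)²

z_{α/2} = 2.576 (for α = 0.01, two-sided)
z_β = 0.524 (for power = 0.7)
d = 0.21

n = 2 · ((2.576 + 0.524) / 0.21)²
n = 2 · (14.762)²
n ≈ 435.83
Round up to the next whole number: n = 436 per group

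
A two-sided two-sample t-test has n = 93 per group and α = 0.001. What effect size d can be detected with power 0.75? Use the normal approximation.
d ≈ 0.58

Minimum detectable effect (two-sample t-test, normal approximation):
d = (z_{α/2} + z_β) / √(n/2)
d = (3.291 + 0.674) / √(93/2)
d = 3.965 / 6.819
d ≈ 0.58

By Cohen's convention (0.2 small / 0.5 medium / 0.8 large): medium effect.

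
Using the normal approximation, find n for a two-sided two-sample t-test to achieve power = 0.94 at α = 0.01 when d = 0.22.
n = 706 per group

Sample size formula (two-sample t-test, normal approximation):
n = 2 · ((z_{α/2} + z_β) / d)²

z_{α/2} = 2.576 (for α = 0.01, two-sided)
z_β = 1.555 (for power = 0.94)
d = 0.22

n = 2 · ((2.576 + 1.555) / 0.22)²
n = 2 · (18.777)²
n ≈ 705.15
Round up to the next whole number: n = 706 per group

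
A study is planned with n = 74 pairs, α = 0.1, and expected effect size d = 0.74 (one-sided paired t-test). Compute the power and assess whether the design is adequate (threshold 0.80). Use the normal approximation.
Power ≈ 1.00; the study is adequately powered (power ≥ 0.80)

Power calculation (paired t-test, normal approximation):
z_β = d · √n - z_α
z_β = 0.74 · √74 - 1.282
z_β = 0.74 · 8.602 - 1.282
z_β = 5.084

Power = Φ(z_β) = Φ(5.084) ≈ 1.000

Effect size d = 0.74 is medium by Cohen's convention (0.2/0.5/0.8).

Threshold: power ≥ 0.80 is conventionally adequate.
Power ≈ 1.00 → the study is adequately powered (power ≥ 0.80).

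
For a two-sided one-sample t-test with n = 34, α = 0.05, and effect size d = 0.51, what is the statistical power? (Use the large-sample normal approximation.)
Power ≈ 0.84

Power calculation (one-sample t-test, normal approximation):
z_β = d · √n - z_{α/2}
z_β = 0.51 · √34 - 1.960
z_β = 0.51 · 5.831 - 1.960
z_β = 1.014

Power = Φ(z_β) = Φ(1.014) ≈ 0.845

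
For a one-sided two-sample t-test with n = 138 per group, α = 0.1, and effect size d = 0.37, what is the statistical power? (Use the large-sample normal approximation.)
Power ≈ 0.96

Power calculation (two-sample t-test, normal approximation):
z_β = d · √(n/2) - z_α
z_β = 0.37 · √(138/2) - 1.282
z_β = 0.37 · 8.307 - 1.282
z_β = 1.792

Power = Φ(z_β) = Φ(1.792) ≈ 0.963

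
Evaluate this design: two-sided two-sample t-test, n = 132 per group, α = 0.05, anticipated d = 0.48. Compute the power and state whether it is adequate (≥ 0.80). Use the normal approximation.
Power ≈ 0.97; the study is adequately powered (power ≥ 0.80)

Power calculation (two-sample t-test, normal approximation):
z_β = d · √(n/2) - z_{α/2}
z_β = 0.48 · √(132/2) - 1.960
z_β = 0.48 · 8.124 - 1.960
z_β = 1.940

Power = Φ(z_β) = Φ(1.940) ≈ 0.974

Effect size d = 0.48 is small by Cohen's convention (0.2/0.5/0.8).

Threshold: power ≥ 0.80 is conventionally adequate.
Power ≈ 0.97 → the study is adequately powered (power ≥ 0.80).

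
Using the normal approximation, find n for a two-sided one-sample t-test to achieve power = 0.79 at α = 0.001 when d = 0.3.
n = 187

Sample size formula (one-sample t-test, normal approximation):
n = ((z_{α/2} + z_β) / d)²

z_{α/2} = 3.291 (for α = 0.001, two-sided)
z_β = 0.806 (for power = 0.79)
d = 0.3

n = ((3.291 + 0.806) / 0.3)²
n = (13.657)²
n ≈ 186.51
Round up to the next whole number: n = 187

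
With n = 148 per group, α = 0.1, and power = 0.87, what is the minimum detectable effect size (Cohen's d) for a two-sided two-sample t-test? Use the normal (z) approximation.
d ≈ 0.32

Minimum detectable effect (two-sample t-test, normal approximation):
d = (z_{α/2} + z_β) / √(n/2)
d = (1.645 + 1.126) / √(148/2)
d = 2.771 / 8.602
d ≈ 0.32

By Cohen's convention (0.2 small / 0.5 medium / 0.8 large): small effect.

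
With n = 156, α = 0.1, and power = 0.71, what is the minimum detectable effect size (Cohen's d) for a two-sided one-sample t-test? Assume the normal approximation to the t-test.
d ≈ 0.18

Minimum detectable effect (one-sample t-test, normal approximation):
d = (z_{α/2} + z_β) / √n
d = (1.645 + 0.553) / √156
d = 2.198 / 12.490
d ≈ 0.18

By Cohen's convention (0.2 small / 0.5 medium / 0.8 large): very small effect.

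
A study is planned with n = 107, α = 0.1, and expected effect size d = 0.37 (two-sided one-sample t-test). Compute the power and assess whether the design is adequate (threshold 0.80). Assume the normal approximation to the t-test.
Power ≈ 0.99; the study is adequately powered (power ≥ 0.80)

Power calculation (one-sample t-test, normal approximation):
z_β = d · √n - z_{α/2}
z_β = 0.37 · √107 - 1.645
z_β = 0.37 · 10.344 - 1.645
z_β = 2.182

Power = Φ(z_β) = Φ(2.182) ≈ 0.985

Effect size d = 0.37 is small by Cohen's convention (0.2/0.5/0.8).

Threshold: power ≥ 0.80 is conventionally adequate.
Power ≈ 0.99 → the study is adequately powered (power ≥ 0.80).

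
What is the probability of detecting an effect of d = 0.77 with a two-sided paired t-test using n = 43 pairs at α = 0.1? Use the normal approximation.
Power ≈ 1.00

Power calculation (paired t-test, normal approximation):
z_β = d · √n - z_{α/2}
z_β = 0.77 · √43 - 1.645
z_β = 0.77 · 6.557 - 1.645
z_β = 3.404

Power = Φ(z_β) = Φ(3.404) ≈ 1.000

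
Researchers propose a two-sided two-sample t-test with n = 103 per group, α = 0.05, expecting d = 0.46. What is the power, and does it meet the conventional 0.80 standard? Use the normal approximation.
Power ≈ 0.91; the study is adequately powered (power ≥ 0.80)

Power calculation (two-sample t-test, normal approximation):
z_β = d · √(n/2) - z_{α/2}
z_β = 0.46 · √(103/2) - 1.960
z_β = 0.46 · 7.176 - 1.960
z_β = 1.341

Power = Φ(z_β) = Φ(1.341) ≈ 0.910

Effect size d = 0.46 is small by Cohen's convention (0.2/0.5/0.8).

Threshold: power ≥ 0.80 is conventionally adequate.
Power ≈ 0.91 → the study is adequately powered (power ≥ 0.80).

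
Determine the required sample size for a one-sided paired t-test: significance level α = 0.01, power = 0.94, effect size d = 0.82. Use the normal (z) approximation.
n = 23 pairs

Sample size formula (paired t-test, normal approximation):
n = ((z_α + z_β) / d)²

z_α = 2.326 (for α = 0.01, one-sided)
z_β = 1.555 (for power = 0.94)
d = 0.82

n = ((2.326 + 1.555) / 0.82)²
n = (4.733)²
n ≈ 22.40
Round up to the next whole number: n = 23 pairs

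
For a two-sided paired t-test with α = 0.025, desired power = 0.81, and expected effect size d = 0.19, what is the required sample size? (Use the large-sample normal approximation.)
n = 270 pairs

Sample size formula (paired t-test, normal approximation):
n = ((z_{α/2} + z_β) / d)²

z_{α/2} = 2.241 (for α = 0.025, two-sided)
z_β = 0.878 (for power = 0.81)
d = 0.19

n = ((2.241 + 0.878) / 0.19)²
n = (16.416)²
n ≈ 269.49
Round up to the next whole number: n = 270 pairs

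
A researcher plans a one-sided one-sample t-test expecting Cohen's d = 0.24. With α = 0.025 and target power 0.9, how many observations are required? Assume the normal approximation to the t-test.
n = 183

Sample size formula (one-sample t-test, normal approximation):
n = ((z_α + z_β) / d)²

z_α = 1.960 (for α = 0.025, one-sided)
z_β = 1.282 (for power = 0.9)
d = 0.24

n = ((1.960 + 1.282) / 0.24)²
n = (13.508)²
n ≈ 182.47
Round up to the next whole number: n = 183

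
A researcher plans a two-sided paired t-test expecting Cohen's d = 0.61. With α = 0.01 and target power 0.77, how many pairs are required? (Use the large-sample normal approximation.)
n = 30 pairs

Sample size formula (paired t-test, normal approximation):
n = ((z_{α/2} + z_β) / d)²

z_{α/2} = 2.576 (for α = 0.01, two-sided)
z_β = 0.739 (for power = 0.77)
d = 0.61

n = ((2.576 + 0.739) / 0.61)²
n = (5.434)²
n ≈ 29.53
Round up to the next whole number: n = 30 pairs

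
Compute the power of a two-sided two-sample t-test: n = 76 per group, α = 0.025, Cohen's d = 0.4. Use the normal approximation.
Power ≈ 0.59

Power calculation (two-sample t-test, normal approximation):
z_β = d · √(n/2) - z_{α/2}
z_β = 0.4 · √(76/2) - 2.241
z_β = 0.4 · 6.164 - 2.241
z_β = 0.224

Power = Φ(z_β) = Φ(0.224) ≈ 0.589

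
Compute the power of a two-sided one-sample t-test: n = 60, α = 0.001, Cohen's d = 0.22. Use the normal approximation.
Power ≈ 0.06

Power calculation (one-sample t-test, normal approximation):
z_β = d · √n - z_{α/2}
z_β = 0.22 · √60 - 3.291
z_β = 0.22 · 7.746 - 3.291
z_β = -1.586

Power = Φ(z_β) = Φ(-1.586) ≈ 0.056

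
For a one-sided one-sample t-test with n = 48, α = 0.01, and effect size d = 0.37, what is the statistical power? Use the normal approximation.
Power ≈ 0.59

Power calculation (one-sample t-test, normal approximation):
z_β = d · √n - z_α
z_β = 0.37 · √48 - 2.326
z_β = 0.37 · 6.928 - 2.326
z_β = 0.237

Power = Φ(z_β) = Φ(0.237) ≈ 0.594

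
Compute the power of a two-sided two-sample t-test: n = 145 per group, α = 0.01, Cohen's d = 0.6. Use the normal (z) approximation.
Power ≈ 0.99

Power calculation (two-sample t-test, normal approximation):
z_β = d · √(n/2) - z_{α/2}
z_β = 0.6 · √(145/2) - 2.576
z_β = 0.6 · 8.515 - 2.576
z_β = 2.533

Power = Φ(z_β) = Φ(2.533) ≈ 0.994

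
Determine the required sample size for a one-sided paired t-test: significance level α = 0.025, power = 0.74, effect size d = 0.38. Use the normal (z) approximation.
n = 47 pairs

Sample size formula (paired t-test, normal approximation):
n = ((z_α + z_β) / d)²

z_α = 1.960 (for α = 0.025, one-sided)
z_β = 0.643 (for power = 0.74)
d = 0.38

n = ((1.960 + 0.643) / 0.38)²
n = (6.850)²
n ≈ 46.92
Round up to the next whole number: n = 47 pairs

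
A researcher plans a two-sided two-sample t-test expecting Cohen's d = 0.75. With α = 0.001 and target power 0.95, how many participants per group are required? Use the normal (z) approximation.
n = 87 per group

Sample size formula (two-sample t-test, normal approximation):
n = 2 · ((z_{α/2} + z_β) / d)²

z_{α/2} = 3.291 (for α = 0.001, two-sided)
z_β = 1.645 (for power = 0.95)
d = 0.75

n = 2 · ((3.291 + 1.645) / 0.75)²
n = 2 · (6.581)²
n ≈ 86.62
Round up to the next whole number: n = 87 per group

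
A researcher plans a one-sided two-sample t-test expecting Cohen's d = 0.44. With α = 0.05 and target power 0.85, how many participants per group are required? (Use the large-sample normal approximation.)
n = 75 per group

Sample size formula (two-sample t-test, normal approximation):
n = 2 · ((z_α + z_β) / d)²

z_α = 1.645 (for α = 0.05, one-sided)
z_β = 1.036 (for power = 0.85)
d = 0.44

n = 2 · ((1.645 + 1.036) / 0.44)²
n = 2 · (6.093)²
n ≈ 74.25
Round up to the next whole number: n = 75 per group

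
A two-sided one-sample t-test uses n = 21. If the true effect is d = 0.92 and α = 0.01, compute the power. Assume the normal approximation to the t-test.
Power ≈ 0.95

Power calculation (one-sample t-test, normal approximation):
z_β = d · √n - z_{α/2}
z_β = 0.92 · √21 - 2.576
z_β = 0.92 · 4.583 - 2.576
z_β = 1.640

Power = Φ(z_β) = Φ(1.640) ≈ 0.950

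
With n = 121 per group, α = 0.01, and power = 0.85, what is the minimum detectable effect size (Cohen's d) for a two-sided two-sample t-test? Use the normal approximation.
d ≈ 0.46

Minimum detectable effect (two-sample t-test, normal approximation):
d = (z_{α/2} + z_β) / √(n/2)
d = (2.576 + 1.036) / √(121/2)
d = 3.612 / 7.778
d ≈ 0.46

By Cohen's convention (0.2 small / 0.5 medium / 0.8 large): small effect.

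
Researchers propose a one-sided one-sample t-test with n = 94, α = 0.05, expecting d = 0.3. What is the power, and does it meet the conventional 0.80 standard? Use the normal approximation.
Power ≈ 0.90; the study is adequately powered (power ≥ 0.80)

Power calculation (one-sample t-test, normal approximation):
z_β = d · √n - z_α
z_β = 0.3 · √94 - 1.645
z_β = 0.3 · 9.695 - 1.645
z_β = 1.264

Power = Φ(z_β) = Φ(1.264) ≈ 0.897

Effect size d = 0.3 is small by Cohen's convention (0.2/0.5/0.8).

Threshold: power ≥ 0.80 is conventionally adequate.
Power ≈ 0.90 → the study is adequately powered (power ≥ 0.80).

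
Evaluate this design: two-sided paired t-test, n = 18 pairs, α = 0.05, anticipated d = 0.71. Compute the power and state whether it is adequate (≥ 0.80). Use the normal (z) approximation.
Power ≈ 0.85; the study is adequately powered (power ≥ 0.80)

Power calculation (paired t-test, normal approximation):
z_β = d · √n - z_{α/2}
z_β = 0.71 · √18 - 1.960
z_β = 0.71 · 4.243 - 1.960
z_β = 1.052

Power = Φ(z_β) = Φ(1.052) ≈ 0.854

Effect size d = 0.71 is medium by Cohen's convention (0.2/0.5/0.8).

Threshold: power ≥ 0.80 is conventionally adequate.
Power ≈ 0.85 → the study is adequately powered (power ≥ 0.80).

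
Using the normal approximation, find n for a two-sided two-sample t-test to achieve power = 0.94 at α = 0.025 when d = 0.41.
n = 172 per group

Sample size formula (two-sample t-test, normal approximation):
n = 2 · ((z_{α/2} + z_β) / d)²

z_{α/2} = 2.241 (for α = 0.025, two-sided)
z_β = 1.555 (for power = 0.94)
d = 0.41

n = 2 · ((2.241 + 1.555) / 0.41)²
n = 2 · (9.259)²
n ≈ 171.46
Round up to the next whole number: n = 172 per group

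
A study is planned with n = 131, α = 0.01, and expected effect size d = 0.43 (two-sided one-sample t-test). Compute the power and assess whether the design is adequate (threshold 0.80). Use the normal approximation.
Power ≈ 0.99; the study is adequately powered (power ≥ 0.80)

Power calculation (one-sample t-test, normal approximation):
z_β = d · √n - z_{α/2}
z_β = 0.43 · √131 - 2.576
z_β = 0.43 · 11.446 - 2.576
z_β = 2.346

Power = Φ(z_β) = Φ(2.346) ≈ 0.991

Effect size d = 0.43 is small by Cohen's convention (0.2/0.5/0.8).

Threshold: power ≥ 0.80 is conventionally adequate.
Power ≈ 0.99 → the study is adequately powered (power ≥ 0.80).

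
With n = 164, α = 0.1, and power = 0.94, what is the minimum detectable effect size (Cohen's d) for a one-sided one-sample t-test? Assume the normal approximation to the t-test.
d ≈ 0.22

Minimum detectable effect (one-sample t-test, normal approximation):
d = (z_α + z_β) / √n
d = (1.282 + 1.555) / √164
d = 2.836 / 12.806
d ≈ 0.22

By Cohen's convention (0.2 small / 0.5 medium / 0.8 large): small effect.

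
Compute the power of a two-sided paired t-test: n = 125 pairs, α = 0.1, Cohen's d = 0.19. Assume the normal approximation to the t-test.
Power ≈ 0.68

Power calculation (paired t-test, normal approximation):
z_β = d · √n - z_{α/2}
z_β = 0.19 · √125 - 1.645
z_β = 0.19 · 11.180 - 1.645
z_β = 0.479

Power = Φ(z_β) = Φ(0.479) ≈ 0.684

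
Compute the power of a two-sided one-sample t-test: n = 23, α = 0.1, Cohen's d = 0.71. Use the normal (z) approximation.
Power ≈ 0.96

Power calculation (one-sample t-test, normal approximation):
z_β = d · √n - z_{α/2}
z_β = 0.71 · √23 - 1.645
z_β = 0.71 · 4.796 - 1.645
z_β = 1.760

Power = Φ(z_β) = Φ(1.760) ≈ 0.961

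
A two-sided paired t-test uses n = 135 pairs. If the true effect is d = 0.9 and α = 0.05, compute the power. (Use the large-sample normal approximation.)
Power ≈ 1.00

Power calculation (paired t-test, normal approximation):
z_β = d · √n - z_{α/2}
z_β = 0.9 · √135 - 1.960
z_β = 0.9 · 11.619 - 1.960
z_β = 8.497

Power = Φ(z_β) = Φ(8.497) ≈ 1.000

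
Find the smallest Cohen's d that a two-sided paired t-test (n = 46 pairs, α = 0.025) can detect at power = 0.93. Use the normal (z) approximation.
d ≈ 0.55

Minimum detectable effect (paired t-test, normal approximation):
d = (z_{α/2} + z_β) / √n
d = (2.241 + 1.476) / √46
d = 3.717 / 6.782
d ≈ 0.55

By Cohen's convention (0.2 small / 0.5 medium / 0.8 large): medium effect.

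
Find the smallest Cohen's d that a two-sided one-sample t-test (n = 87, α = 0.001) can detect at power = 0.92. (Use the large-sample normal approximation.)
d ≈ 0.50

Minimum detectable effect (one-sample t-test, normal approximation):
d = (z_{α/2} + z_β) / √n
d = (3.291 + 1.405) / √87
d = 4.696 / 9.327
d ≈ 0.50

By Cohen's convention (0.2 small / 0.5 medium / 0.8 large): medium effect.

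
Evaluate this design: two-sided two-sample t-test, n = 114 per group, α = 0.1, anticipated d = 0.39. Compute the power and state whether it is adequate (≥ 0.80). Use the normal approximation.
Power ≈ 0.90; the study is adequately powered (power ≥ 0.80)

Power calculation (two-sample t-test, normal approximation):
z_β = d · √(n/2) - z_{α/2}
z_β = 0.39 · √(114/2) - 1.645
z_β = 0.39 · 7.550 - 1.645
z_β = 1.300

Power = Φ(z_β) = Φ(1.300) ≈ 0.903

Effect size d = 0.39 is small by Cohen's convention (0.2/0.5/0.8).

Threshold: power ≥ 0.80 is conventionally adequate.
Power ≈ 0.90 → the study is adequately powered (power ≥ 0.80).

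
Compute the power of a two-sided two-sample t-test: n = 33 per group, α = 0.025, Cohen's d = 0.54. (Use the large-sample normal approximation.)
Power ≈ 0.48

Power calculation (two-sample t-test, normal approximation):
z_β = d · √(n/2) - z_{α/2}
z_β = 0.54 · √(33/2) - 2.241
z_β = 0.54 · 4.062 - 2.241
z_β = -0.048

Power = Φ(z_β) = Φ(-0.048) ≈ 0.481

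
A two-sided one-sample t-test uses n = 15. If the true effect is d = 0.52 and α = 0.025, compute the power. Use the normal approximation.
Power ≈ 0.41

Power calculation (one-sample t-test, normal approximation):
z_β = d · √n - z_{α/2}
z_β = 0.52 · √15 - 2.241
z_β = 0.52 · 3.873 - 2.241
z_β = -0.227

Power = Φ(z_β) = Φ(-0.227) ≈ 0.410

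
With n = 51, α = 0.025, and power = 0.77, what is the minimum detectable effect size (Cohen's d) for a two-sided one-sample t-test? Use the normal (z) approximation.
d ≈ 0.42

Minimum detectable effect (one-sample t-test, normal approximation):
d = (z_{α/2} + z_β) / √n
d = (2.241 + 0.739) / √51
d = 2.980 / 7.141
d ≈ 0.42

By Cohen's convention (0.2 small / 0.5 medium / 0.8 large): small effect.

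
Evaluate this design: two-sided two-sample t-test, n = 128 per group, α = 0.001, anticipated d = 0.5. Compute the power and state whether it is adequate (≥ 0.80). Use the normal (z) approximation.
Power ≈ 0.76; the study is underpowered (power < 0.80)

Power calculation (two-sample t-test, normal approximation):
z_β = d · √(n/2) - z_{α/2}
z_β = 0.5 · √(128/2) - 3.291
z_β = 0.5 · 8.000 - 3.291
z_β = 0.709

Power = Φ(z_β) = Φ(0.709) ≈ 0.761

Effect size d = 0.5 is medium by Cohen's convention (0.2/0.5/0.8).

Threshold: power ≥ 0.80 is conventionally adequate.
Power ≈ 0.76 → the study is underpowered (power < 0.80).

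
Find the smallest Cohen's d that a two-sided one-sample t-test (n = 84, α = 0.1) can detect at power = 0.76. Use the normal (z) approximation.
d ≈ 0.26

Minimum detectable effect (one-sample t-test, normal approximation):
d = (z_{α/2} + z_β) / √n
d = (1.645 + 0.706) / √84
d = 2.351 / 9.165
d ≈ 0.26

By Cohen's convention (0.2 small / 0.5 medium / 0.8 large): small effect.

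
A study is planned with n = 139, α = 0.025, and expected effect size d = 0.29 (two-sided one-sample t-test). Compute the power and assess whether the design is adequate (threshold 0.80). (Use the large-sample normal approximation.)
Power ≈ 0.88; the study is adequately powered (power ≥ 0.80)

Power calculation (one-sample t-test, normal approximation):
z_β = d · √n - z_{α/2}
z_β = 0.29 · √139 - 2.241
z_β = 0.29 · 11.790 - 2.241
z_β = 1.178

Power = Φ(z_β) = Φ(1.178) ≈ 0.881

Effect size d = 0.29 is small by Cohen's convention (0.2/0.5/0.8).

Threshold: power ≥ 0.80 is conventionally adequate.
Power ≈ 0.88 → the study is adequately powered (power ≥ 0.80).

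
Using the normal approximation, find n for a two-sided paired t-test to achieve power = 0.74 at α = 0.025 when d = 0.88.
n = 11 pairs

Sample size formula (paired t-test, normal approximation):
n = ((z_{α/2} + z_β) / d)²

z_{α/2} = 2.241 (for α = 0.025, two-sided)
z_β = 0.643 (for power = 0.74)
d = 0.88

n = ((2.241 + 0.643) / 0.88)²
n = (3.277)²
n ≈ 10.74
Round up to the next whole number: n = 11 pairs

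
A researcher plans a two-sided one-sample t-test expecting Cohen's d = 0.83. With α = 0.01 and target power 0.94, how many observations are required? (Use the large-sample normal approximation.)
n = 25

Sample size formula (one-sample t-test, normal approximation):
n = ((z_{α/2} + z_β) / d)²

z_{α/2} = 2.576 (for α = 0.01, two-sided)
z_β = 1.555 (for power = 0.94)
d = 0.83

n = ((2.576 + 1.555) / 0.83)²
n = (4.977)²
n ≈ 24.77
Round up to the next whole number: n = 25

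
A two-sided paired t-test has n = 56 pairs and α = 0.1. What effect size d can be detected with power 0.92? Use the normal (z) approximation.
d ≈ 0.41

Minimum detectable effect (paired t-test, normal approximation):
d = (z_{α/2} + z_β) / √n
d = (1.645 + 1.405) / √56
d = 3.050 / 7.483
d ≈ 0.41

By Cohen's convention (0.2 small / 0.5 medium / 0.8 large): small effect.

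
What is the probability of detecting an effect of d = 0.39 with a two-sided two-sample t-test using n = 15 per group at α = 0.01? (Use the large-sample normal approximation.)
Power ≈ 0.07

Power calculation (two-sample t-test, normal approximation):
z_β = d · √(n/2) - z_{α/2}
z_β = 0.39 · √(15/2) - 2.576
z_β = 0.39 · 2.739 - 2.576
z_β = -1.508

Power = Φ(z_β) = Φ(-1.508) ≈ 0.066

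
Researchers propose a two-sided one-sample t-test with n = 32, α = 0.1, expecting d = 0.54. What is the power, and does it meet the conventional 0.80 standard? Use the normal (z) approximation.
Power ≈ 0.92; the study is adequately powered (power ≥ 0.80)

Power calculation (one-sample t-test, normal approximation):
z_β = d · √n - z_{α/2}
z_β = 0.54 · √32 - 1.645
z_β = 0.54 · 5.657 - 1.645
z_β = 1.410

Power = Φ(z_β) = Φ(1.410) ≈ 0.921

Effect size d = 0.54 is medium by Cohen's convention (0.2/0.5/0.8).

Threshold: power ≥ 0.80 is conventionally adequate.
Power ≈ 0.92 → the study is adequately powered (power ≥ 0.80).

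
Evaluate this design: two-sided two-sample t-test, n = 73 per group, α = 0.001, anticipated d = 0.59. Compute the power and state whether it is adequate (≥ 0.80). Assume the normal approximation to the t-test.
Power ≈ 0.61; the study is underpowered (power < 0.80)

Power calculation (two-sample t-test, normal approximation):
z_β = d · √(n/2) - z_{α/2}
z_β = 0.59 · √(73/2) - 3.291
z_β = 0.59 · 6.042 - 3.291
z_β = 0.274

Power = Φ(z_β) = Φ(0.274) ≈ 0.608

Effect size d = 0.59 is medium by Cohen's convention (0.2/0.5/0.8).

Threshold: power ≥ 0.80 is conventionally adequate.
Power ≈ 0.61 → the study is underpowered (power < 0.80).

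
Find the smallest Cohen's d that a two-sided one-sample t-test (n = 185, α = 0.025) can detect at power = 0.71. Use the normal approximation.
d ≈ 0.21

Minimum detectable effect (one-sample t-test, normal approximation):
d = (z_{α/2} + z_β) / √n
d = (2.241 + 0.553) / √185
d = 2.795 / 13.601
d ≈ 0.21

By Cohen's convention (0.2 small / 0.5 medium / 0.8 large): small effect.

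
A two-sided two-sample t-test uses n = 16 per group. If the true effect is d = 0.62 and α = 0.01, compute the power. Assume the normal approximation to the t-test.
Power ≈ 0.21

Power calculation (two-sample t-test, normal approximation):
z_β = d · √(n/2) - z_{α/2}
z_β = 0.62 · √(16/2) - 2.576
z_β = 0.62 · 2.828 - 2.576
z_β = -0.822

Power = Φ(z_β) = Φ(-0.822) ≈ 0.205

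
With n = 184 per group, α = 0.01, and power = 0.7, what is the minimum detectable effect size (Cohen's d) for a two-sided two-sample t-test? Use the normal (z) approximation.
d ≈ 0.32

Minimum detectable effect (two-sample t-test, normal approximation):
d = (z_{α/2} + z_β) / √(n/2)
d = (2.576 + 0.524) / √(184/2)
d = 3.100 / 9.592
d ≈ 0.32

By Cohen's convention (0.2 small / 0.5 medium / 0.8 large): small effect.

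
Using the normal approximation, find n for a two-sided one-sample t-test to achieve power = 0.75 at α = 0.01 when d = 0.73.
n = 20

Sample size formula (one-sample t-test, normal approximation):
n = ((z_{α/2} + z_β) / d)²

z_{α/2} = 2.576 (for α = 0.01, two-sided)
z_β = 0.674 (for power = 0.75)
d = 0.73

n = ((2.576 + 0.674) / 0.73)²
n = (4.452)²
n ≈ 19.82
Round up to the next whole number: n = 20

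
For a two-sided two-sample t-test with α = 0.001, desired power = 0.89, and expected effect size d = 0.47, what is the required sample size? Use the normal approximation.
n = 185 per group

Sample size formula (two-sample t-test, normal approximation):
n = 2 · ((z_{α/2} + z_β) / d)²

z_{α/2} = 3.291 (for α = 0.001, two-sided)
z_β = 1.227 (for power = 0.89)
d = 0.47

n = 2 · ((3.291 + 1.227) / 0.47)²
n = 2 · (9.613)²
n ≈ 184.82
Round up to the next whole number: n = 185 per group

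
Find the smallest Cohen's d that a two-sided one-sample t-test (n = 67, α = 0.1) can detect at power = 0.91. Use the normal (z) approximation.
d ≈ 0.36

Minimum detectable effect (one-sample t-test, normal approximation):
d = (z_{α/2} + z_β) / √n
d = (1.645 + 1.341) / √67
d = 2.986 / 8.185
d ≈ 0.36

By Cohen's convention (0.2 small / 0.5 medium / 0.8 large): small effect.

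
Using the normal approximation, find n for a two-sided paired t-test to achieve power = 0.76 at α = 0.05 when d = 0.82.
n = 11 pairs

Sample size formula (paired t-test, normal approximation):
n = ((z_{α/2} + z_β) / d)²

z_{α/2} = 1.960 (for α = 0.05, two-sided)
z_β = 0.706 (for power = 0.76)
d = 0.82

n = ((1.960 + 0.706) / 0.82)²
n = (3.251)²
n ≈ 10.57
Round up to the next whole number: n = 11 pairs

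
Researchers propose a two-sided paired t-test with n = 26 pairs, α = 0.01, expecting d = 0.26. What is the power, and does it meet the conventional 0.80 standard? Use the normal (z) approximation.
Power ≈ 0.11; the study is underpowered (power < 0.80)

Power calculation (paired t-test, normal approximation):
z_β = d · √n - z_{α/2}
z_β = 0.26 · √26 - 2.576
z_β = 0.26 · 5.099 - 2.576
z_β = -1.250

Power = Φ(z_β) = Φ(-1.250) ≈ 0.106

Effect size d = 0.26 is small by Cohen's convention (0.2/0.5/0.8).

Threshold: power ≥ 0.80 is conventionally adequate.
Power ≈ 0.11 → the study is underpowered (power < 0.80).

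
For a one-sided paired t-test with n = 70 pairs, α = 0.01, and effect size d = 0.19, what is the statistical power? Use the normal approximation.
Power ≈ 0.23

Power calculation (paired t-test, normal approximation):
z_β = d · √n - z_α
z_β = 0.19 · √70 - 2.326
z_β = 0.19 · 8.367 - 2.326
z_β = -0.737

Power = Φ(z_β) = Φ(-0.737) ≈ 0.231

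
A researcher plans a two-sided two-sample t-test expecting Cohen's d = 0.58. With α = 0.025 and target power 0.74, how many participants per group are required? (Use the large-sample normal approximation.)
n = 50 per group

Sample size formula (two-sample t-test, normal approximation):
n = 2 · ((z_{α/2} + z_β) / d)²

z_{α/2} = 2.241 (for α = 0.025, two-sided)
z_β = 0.643 (for power = 0.74)
d = 0.58

n = 2 · ((2.241 + 0.643) / 0.58)²
n = 2 · (4.972)²
n ≈ 49.44
Round up to the next whole number: n = 50 per group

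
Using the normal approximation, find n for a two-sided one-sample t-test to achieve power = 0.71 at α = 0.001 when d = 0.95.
n = 17

Sample size formula (one-sample t-test, normal approximation):
n = ((z_{α/2} + z_β) / d)²

z_{α/2} = 3.291 (for α = 0.001, two-sided)
z_β = 0.553 (for power = 0.71)
d = 0.95

n = ((3.291 + 0.553) / 0.95)²
n = (4.046)²
n ≈ 16.37
Round up to the next whole number: n = 17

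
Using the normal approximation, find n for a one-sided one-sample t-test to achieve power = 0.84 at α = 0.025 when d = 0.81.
n = 14

Sample size formula (one-sample t-test, normal approximation):
n = ((z_α + z_β) / d)²

z_α = 1.960 (for α = 0.025, one-sided)
z_β = 0.994 (for power = 0.84)
d = 0.81

n = ((1.960 + 0.994) / 0.81)²
n = (3.647)²
n ≈ 13.30
Round up to the next whole number: n = 14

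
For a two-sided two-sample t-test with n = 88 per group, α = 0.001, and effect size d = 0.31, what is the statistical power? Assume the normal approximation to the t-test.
Power ≈ 0.11

Power calculation (two-sample t-test, normal approximation):
z_β = d · √(n/2) - z_{α/2}
z_β = 0.31 · √(88/2) - 3.291
z_β = 0.31 · 6.633 - 3.291
z_β = -1.234

Power = Φ(z_β) = Φ(-1.234) ≈ 0.109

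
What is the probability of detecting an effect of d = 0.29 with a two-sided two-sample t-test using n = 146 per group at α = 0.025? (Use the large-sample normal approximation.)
Power ≈ 0.59

Power calculation (two-sample t-test, normal approximation):
z_β = d · √(n/2) - z_{α/2}
z_β = 0.29 · √(146/2) - 2.241
z_β = 0.29 · 8.544 - 2.241
z_β = 0.236

Power = Φ(z_β) = Φ(0.236) ≈ 0.593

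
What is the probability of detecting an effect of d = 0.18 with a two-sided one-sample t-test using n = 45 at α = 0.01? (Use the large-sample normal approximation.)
Power ≈ 0.09

Power calculation (one-sample t-test, normal approximation):
z_β = d · √n - z_{α/2}
z_β = 0.18 · √45 - 2.576
z_β = 0.18 · 6.708 - 2.576
z_β = -1.368

Power = Φ(z_β) = Φ(-1.368) ≈ 0.086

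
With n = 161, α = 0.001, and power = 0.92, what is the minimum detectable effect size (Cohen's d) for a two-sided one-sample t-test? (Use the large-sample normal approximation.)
d ≈ 0.37

Minimum detectable effect (one-sample t-test, normal approximation):
d = (z_{α/2} + z_β) / √n
d = (3.291 + 1.405) / √161
d = 4.696 / 12.689
d ≈ 0.37

By Cohen's convention (0.2 small / 0.5 medium / 0.8 large): small effect.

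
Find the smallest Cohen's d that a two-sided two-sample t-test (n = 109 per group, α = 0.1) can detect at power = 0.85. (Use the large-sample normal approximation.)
d ≈ 0.36

Minimum detectable effect (two-sample t-test, normal approximation):
d = (z_{α/2} + z_β) / √(n/2)
d = (1.645 + 1.036) / √(109/2)
d = 2.681 / 7.382
d ≈ 0.36

By Cohen's convention (0.2 small / 0.5 medium / 0.8 large): small effect.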